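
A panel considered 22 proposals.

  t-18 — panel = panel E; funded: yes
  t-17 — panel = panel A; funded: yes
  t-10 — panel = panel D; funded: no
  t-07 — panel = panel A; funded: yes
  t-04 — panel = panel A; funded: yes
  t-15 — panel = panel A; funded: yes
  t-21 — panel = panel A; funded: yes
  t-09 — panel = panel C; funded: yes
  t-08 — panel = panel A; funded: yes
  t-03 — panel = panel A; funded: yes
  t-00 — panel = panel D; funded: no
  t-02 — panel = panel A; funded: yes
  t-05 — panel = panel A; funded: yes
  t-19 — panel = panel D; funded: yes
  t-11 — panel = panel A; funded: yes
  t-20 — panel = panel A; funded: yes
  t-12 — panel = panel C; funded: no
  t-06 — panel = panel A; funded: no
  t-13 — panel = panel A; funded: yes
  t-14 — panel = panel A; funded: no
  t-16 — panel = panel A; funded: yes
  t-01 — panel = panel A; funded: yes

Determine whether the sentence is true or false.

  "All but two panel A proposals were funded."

'All but two panel A proposals were funded' holds iff |A ∖ B| = 2.
|A| = 16, |A ∩ B| = 14, |A ∖ B| = 2.
|A ∖ B| = 2, so the statement is true.

True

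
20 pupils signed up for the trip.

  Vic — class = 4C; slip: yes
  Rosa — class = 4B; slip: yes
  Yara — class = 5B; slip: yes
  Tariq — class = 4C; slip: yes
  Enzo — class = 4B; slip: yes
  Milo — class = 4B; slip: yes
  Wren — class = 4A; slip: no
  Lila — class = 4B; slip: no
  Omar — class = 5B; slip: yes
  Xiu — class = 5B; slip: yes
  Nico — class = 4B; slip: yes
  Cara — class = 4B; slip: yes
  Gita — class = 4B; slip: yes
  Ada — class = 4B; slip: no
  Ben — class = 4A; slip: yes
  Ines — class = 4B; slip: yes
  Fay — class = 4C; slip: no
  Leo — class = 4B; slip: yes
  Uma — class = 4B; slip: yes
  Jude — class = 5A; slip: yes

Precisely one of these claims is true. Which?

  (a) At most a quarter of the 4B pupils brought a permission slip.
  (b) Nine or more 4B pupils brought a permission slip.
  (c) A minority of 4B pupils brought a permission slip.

(b)

|A| = 11, |A ∩ B| = 9, |A ∖ B| = 2.
(a) requires |A ∩ B| / |A| ≤ 1/4: false.
(b) requires |A ∩ B| ≥ 9: true.
(c) requires |A ∩ B| < |A ∖ B|: false.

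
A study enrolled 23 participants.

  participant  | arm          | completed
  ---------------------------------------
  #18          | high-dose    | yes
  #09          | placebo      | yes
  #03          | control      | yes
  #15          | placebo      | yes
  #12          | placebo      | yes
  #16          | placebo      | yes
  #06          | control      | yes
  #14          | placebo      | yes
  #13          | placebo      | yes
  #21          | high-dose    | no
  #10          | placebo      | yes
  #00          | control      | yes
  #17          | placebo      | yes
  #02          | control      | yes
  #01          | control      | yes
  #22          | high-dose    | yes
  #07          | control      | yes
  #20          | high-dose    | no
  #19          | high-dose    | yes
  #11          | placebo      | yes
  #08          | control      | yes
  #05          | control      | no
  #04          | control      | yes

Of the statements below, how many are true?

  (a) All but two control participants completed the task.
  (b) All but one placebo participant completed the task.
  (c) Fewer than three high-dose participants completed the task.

(a) control: |A| = 9, |A ∩ B| = 8; needs |A ∖ B| = 2 — false.
(b) placebo: |A| = 9, |A ∩ B| = 9; needs |A ∖ B| = 1 — false.
(c) high-dose: |A| = 5, |A ∩ B| = 3; needs |A ∩ B| < 3 — false.

0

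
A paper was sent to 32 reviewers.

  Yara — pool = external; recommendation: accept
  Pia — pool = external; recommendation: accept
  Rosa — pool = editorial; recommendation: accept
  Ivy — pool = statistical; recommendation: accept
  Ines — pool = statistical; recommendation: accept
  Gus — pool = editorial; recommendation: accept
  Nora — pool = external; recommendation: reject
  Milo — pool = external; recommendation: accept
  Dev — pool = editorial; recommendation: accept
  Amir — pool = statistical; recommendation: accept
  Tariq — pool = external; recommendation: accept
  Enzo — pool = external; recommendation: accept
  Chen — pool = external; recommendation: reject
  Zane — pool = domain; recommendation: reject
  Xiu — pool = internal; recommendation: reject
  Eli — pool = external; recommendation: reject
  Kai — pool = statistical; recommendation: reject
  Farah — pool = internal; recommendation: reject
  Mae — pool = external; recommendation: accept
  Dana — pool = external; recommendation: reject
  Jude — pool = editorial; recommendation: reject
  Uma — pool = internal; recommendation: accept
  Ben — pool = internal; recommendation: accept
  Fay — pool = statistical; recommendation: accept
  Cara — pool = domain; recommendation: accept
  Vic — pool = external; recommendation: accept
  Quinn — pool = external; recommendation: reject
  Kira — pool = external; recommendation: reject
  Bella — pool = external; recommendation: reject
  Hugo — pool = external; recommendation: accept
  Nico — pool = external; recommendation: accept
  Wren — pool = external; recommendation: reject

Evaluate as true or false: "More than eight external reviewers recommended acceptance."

The determiner here denotes the relation: |A ∩ B| > 8.
|A| = 17, |A ∩ B| = 9, |A ∖ B| = 8.
|A ∩ B| = 9, so the statement is true.

True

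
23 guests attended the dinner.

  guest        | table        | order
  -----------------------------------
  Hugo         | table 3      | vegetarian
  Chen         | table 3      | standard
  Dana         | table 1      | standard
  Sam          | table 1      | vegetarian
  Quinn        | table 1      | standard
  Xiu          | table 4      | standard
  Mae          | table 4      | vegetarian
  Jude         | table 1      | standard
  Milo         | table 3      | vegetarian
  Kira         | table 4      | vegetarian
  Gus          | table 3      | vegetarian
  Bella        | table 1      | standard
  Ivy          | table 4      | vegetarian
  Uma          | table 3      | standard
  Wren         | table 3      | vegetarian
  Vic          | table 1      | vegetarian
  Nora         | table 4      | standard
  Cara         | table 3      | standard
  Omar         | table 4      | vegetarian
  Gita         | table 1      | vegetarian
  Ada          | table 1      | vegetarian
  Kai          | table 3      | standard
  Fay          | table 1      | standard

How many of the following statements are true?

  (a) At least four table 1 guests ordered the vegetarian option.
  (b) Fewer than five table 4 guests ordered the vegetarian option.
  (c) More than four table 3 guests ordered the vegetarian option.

2

(a) table 1: |A| = 9, |A ∩ B| = 4; needs |A ∩ B| ≥ 4 — true.
(b) table 4: |A| = 6, |A ∩ B| = 4; needs |A ∩ B| < 5 — true.
(c) table 3: |A| = 8, |A ∩ B| = 4; needs |A ∩ B| > 4 — false.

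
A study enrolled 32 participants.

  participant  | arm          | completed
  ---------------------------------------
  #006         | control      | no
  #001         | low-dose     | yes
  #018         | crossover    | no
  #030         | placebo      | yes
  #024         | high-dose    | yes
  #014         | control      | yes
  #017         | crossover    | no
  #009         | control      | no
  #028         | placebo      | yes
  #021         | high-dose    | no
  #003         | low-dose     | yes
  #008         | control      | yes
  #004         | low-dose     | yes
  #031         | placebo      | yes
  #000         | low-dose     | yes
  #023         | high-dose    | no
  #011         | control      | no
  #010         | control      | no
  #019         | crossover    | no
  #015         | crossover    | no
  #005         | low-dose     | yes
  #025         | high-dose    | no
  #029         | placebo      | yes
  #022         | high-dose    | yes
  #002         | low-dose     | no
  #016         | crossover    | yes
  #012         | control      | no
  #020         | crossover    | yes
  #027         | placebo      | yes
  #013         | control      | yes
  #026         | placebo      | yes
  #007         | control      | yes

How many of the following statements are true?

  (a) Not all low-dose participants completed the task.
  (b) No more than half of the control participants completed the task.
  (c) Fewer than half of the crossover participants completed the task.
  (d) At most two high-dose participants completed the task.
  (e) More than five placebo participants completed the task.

5

(a) low-dose: |A| = 6, |A ∩ B| = 5; needs A ⊄ B (|A ∖ B| ≥ 1) — true.
(b) control: |A| = 9, |A ∩ B| = 4; needs |A ∩ B| ≤ |A ∖ B| — true.
(c) crossover: |A| = 6, |A ∩ B| = 2; needs |A ∩ B| < |A ∖ B| — true.
(d) high-dose: |A| = 5, |A ∩ B| = 2; needs |A ∩ B| ≤ 2 — true.
(e) placebo: |A| = 6, |A ∩ B| = 6; needs |A ∩ B| > 5 — true.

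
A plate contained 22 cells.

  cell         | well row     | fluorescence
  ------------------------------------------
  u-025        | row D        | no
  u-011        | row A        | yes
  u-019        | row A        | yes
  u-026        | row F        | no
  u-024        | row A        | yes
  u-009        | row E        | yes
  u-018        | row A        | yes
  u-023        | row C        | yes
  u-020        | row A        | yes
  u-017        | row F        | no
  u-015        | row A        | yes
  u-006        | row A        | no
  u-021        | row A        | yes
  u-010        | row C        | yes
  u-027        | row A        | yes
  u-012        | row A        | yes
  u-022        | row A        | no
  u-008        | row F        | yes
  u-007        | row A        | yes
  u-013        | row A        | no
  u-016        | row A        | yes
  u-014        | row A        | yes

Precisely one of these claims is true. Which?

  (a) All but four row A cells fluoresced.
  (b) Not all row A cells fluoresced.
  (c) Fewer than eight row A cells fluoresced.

|A| = 15, |A ∩ B| = 12, |A ∖ B| = 3.
(a) requires |A ∖ B| = 4: false.
(b) requires A ⊄ B (|A ∖ B| ≥ 1): true.
(c) requires |A ∩ B| < 8: false.

(b)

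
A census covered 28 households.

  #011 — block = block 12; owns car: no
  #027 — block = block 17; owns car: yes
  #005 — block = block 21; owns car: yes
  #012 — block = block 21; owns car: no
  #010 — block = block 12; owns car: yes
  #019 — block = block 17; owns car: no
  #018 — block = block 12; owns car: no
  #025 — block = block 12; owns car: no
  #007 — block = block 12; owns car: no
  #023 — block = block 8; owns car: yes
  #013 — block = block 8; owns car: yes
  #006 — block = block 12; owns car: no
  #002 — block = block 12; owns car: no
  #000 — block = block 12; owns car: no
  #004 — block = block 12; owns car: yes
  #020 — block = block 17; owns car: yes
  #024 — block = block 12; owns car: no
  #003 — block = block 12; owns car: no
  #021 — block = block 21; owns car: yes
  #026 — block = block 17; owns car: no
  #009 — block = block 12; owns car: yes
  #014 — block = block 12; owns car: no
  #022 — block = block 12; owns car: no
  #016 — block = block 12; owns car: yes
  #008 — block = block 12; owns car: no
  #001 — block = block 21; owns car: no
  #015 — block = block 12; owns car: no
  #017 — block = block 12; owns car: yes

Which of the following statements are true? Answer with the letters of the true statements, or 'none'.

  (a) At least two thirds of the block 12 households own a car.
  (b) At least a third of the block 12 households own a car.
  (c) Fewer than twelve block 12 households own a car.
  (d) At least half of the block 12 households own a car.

|A| = 18, |A ∩ B| = 5, |A ∖ B| = 13.
(a) |A ∩ B| / |A| ≥ 2/3: fails.
(b) |A ∩ B| / |A| ≥ 1/3: fails.
(c) |A ∩ B| < 12: holds.
(d) |A ∩ B| ≥ |A ∖ B|: fails.

(c)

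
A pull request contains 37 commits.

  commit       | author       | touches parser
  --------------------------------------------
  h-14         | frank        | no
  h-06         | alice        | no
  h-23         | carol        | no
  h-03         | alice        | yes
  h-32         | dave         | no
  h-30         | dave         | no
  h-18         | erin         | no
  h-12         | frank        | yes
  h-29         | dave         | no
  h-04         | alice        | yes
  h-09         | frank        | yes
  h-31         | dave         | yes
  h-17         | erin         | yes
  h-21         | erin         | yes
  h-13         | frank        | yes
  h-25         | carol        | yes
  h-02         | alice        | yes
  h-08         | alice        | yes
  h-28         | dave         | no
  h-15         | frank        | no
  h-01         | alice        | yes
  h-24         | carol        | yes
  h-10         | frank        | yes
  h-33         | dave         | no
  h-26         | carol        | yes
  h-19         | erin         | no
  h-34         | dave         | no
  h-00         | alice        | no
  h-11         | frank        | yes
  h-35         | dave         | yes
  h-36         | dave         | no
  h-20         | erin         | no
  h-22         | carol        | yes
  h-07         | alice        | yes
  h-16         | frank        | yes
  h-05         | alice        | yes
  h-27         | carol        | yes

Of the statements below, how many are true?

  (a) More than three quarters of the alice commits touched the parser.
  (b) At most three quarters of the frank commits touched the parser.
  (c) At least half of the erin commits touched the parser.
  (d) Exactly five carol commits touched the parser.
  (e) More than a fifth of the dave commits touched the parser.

4

(a) alice: |A| = 9, |A ∩ B| = 7; needs |A ∩ B| / |A| > 3/4 — true.
(b) frank: |A| = 8, |A ∩ B| = 6; needs |A ∩ B| / |A| ≤ 3/4 — true.
(c) erin: |A| = 5, |A ∩ B| = 2; needs |A ∩ B| ≥ |A ∖ B| — false.
(d) carol: |A| = 6, |A ∩ B| = 5; needs |A ∩ B| = 5 — true.
(e) dave: |A| = 9, |A ∩ B| = 2; needs |A ∩ B| / |A| > 1/5 — true.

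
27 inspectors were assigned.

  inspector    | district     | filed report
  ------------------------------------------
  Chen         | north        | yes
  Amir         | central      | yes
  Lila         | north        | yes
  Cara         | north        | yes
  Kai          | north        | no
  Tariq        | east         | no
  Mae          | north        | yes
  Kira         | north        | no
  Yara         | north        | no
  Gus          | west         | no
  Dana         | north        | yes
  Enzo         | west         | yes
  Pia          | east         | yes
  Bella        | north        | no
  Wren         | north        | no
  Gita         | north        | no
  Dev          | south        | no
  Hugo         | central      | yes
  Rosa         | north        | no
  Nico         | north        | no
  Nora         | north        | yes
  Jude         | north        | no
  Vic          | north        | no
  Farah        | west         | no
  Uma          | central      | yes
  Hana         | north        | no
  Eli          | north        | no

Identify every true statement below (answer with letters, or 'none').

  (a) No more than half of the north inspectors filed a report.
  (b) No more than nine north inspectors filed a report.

|A| = 18, |A ∩ B| = 6, |A ∖ B| = 12.
(a) |A ∩ B| ≤ |A ∖ B|: holds.
(b) |A ∩ B| ≤ 9: holds.

(a), (b)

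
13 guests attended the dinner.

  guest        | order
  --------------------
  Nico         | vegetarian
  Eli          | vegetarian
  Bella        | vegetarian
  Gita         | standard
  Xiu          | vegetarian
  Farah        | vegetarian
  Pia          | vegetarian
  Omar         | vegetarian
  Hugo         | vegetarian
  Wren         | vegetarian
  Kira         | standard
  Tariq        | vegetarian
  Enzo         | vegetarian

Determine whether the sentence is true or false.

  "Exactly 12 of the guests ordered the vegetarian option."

'Exactly 12 of the guests ordered the vegetarian option' holds iff |A ∩ B| = 12.
A (the restrictor) = {Nico, Eli, Bella, Gita, Xiu, Farah, Pia, Omar, Hugo, Wren, Kira, Tariq, Enzo}, |A| = 13.
A ∩ B = {Nico, Eli, Bella, Xiu, Farah, Pia, Omar, Hugo, Wren, Tariq, Enzo}, so |A ∩ B| = 11.
|A ∩ B| = 11, so the statement is false.

False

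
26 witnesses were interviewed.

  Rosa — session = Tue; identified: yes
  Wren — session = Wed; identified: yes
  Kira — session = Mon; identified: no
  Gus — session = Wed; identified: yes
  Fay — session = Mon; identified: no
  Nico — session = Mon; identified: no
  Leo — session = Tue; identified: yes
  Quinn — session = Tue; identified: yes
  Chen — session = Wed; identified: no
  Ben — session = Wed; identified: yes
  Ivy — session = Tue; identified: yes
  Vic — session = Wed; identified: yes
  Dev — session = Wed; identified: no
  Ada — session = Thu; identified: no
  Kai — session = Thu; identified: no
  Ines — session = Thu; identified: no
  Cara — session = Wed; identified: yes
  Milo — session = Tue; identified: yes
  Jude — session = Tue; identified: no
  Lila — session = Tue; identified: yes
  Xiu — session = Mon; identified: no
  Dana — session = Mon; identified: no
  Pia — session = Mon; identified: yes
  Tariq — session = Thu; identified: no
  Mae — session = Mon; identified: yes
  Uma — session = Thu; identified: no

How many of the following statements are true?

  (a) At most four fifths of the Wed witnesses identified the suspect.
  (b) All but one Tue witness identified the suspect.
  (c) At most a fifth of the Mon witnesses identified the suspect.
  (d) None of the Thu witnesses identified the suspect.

3

(a) Wed: |A| = 7, |A ∩ B| = 5; needs |A ∩ B| / |A| ≤ 4/5 — true.
(b) Tue: |A| = 7, |A ∩ B| = 6; needs |A ∖ B| = 1 — true.
(c) Mon: |A| = 7, |A ∩ B| = 2; needs |A ∩ B| / |A| ≤ 1/5 — false.
(d) Thu: |A| = 5, |A ∩ B| = 0; needs A ∩ B = ∅ (|A ∩ B| = 0) — true.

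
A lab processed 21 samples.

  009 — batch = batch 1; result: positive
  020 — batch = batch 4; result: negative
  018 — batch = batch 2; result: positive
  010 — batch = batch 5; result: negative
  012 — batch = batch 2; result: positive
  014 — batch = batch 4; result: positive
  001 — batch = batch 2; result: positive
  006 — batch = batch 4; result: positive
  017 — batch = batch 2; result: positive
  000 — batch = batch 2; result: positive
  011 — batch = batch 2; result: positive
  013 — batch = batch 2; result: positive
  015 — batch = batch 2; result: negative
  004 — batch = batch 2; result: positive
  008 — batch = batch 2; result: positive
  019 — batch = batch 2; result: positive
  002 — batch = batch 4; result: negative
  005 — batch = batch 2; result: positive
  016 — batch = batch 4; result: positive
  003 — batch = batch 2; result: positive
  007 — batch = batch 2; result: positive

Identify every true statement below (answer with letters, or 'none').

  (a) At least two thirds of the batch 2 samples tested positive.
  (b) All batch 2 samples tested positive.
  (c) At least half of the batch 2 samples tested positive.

(a), (c)

|A| = 14, |A ∩ B| = 13, |A ∖ B| = 1.
(a) |A ∩ B| / |A| ≥ 2/3: holds.
(b) A ⊆ B, i.e. every element of A is in B (|A ∖ B| = 0): fails.
(c) |A ∩ B| ≥ |A ∖ B|: holds.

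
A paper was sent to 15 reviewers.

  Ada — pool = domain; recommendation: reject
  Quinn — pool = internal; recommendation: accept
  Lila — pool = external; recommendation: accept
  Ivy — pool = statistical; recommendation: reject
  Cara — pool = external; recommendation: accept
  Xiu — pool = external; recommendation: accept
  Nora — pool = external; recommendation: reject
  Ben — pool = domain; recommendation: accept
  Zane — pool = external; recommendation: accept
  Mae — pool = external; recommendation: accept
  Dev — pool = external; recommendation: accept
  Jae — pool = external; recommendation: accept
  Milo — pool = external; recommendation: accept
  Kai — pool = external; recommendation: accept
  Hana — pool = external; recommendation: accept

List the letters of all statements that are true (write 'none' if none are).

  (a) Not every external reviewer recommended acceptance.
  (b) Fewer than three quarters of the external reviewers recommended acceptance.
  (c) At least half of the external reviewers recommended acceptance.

|A| = 11, |A ∩ B| = 10, |A ∖ B| = 1.
(a) A ⊄ B (|A ∖ B| ≥ 1): holds.
(b) |A ∩ B| / |A| < 3/4: fails.
(c) |A ∩ B| ≥ |A ∖ B|: holds.

(a), (c)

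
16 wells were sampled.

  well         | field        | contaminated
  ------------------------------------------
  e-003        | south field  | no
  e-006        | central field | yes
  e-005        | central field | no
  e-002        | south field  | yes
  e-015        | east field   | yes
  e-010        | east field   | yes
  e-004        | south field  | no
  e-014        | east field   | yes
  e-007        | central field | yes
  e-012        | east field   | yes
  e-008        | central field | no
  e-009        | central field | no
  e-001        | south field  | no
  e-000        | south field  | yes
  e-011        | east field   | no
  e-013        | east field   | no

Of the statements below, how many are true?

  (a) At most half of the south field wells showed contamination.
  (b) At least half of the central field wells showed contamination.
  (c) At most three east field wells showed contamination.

1

(a) south field: |A| = 5, |A ∩ B| = 2; needs |A ∩ B| ≤ |A ∖ B| — true.
(b) central field: |A| = 5, |A ∩ B| = 2; needs |A ∩ B| ≥ |A ∖ B| — false.
(c) east field: |A| = 6, |A ∩ B| = 4; needs |A ∩ B| ≤ 3 — false.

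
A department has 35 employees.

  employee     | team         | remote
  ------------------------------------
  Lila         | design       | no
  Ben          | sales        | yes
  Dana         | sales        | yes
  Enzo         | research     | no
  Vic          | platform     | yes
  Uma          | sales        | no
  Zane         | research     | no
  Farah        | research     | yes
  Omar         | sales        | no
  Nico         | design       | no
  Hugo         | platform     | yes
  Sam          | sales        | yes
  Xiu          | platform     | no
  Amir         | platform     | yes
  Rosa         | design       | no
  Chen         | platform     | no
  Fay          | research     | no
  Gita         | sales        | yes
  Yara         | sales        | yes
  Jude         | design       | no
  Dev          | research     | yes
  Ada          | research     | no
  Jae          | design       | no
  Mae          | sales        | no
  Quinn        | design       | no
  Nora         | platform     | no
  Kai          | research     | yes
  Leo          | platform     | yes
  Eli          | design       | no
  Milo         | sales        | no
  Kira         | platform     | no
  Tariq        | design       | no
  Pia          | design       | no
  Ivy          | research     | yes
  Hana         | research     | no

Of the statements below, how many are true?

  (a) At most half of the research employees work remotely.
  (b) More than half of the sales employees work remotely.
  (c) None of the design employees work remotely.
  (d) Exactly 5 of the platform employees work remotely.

3

(a) research: |A| = 9, |A ∩ B| = 4; needs |A ∩ B| ≤ |A ∖ B| — true.
(b) sales: |A| = 9, |A ∩ B| = 5; needs |A ∩ B| > |A ∖ B| — true.
(c) design: |A| = 9, |A ∩ B| = 0; needs A ∩ B = ∅ (|A ∩ B| = 0) — true.
(d) platform: |A| = 8, |A ∩ B| = 4; needs |A ∩ B| = 5 — false.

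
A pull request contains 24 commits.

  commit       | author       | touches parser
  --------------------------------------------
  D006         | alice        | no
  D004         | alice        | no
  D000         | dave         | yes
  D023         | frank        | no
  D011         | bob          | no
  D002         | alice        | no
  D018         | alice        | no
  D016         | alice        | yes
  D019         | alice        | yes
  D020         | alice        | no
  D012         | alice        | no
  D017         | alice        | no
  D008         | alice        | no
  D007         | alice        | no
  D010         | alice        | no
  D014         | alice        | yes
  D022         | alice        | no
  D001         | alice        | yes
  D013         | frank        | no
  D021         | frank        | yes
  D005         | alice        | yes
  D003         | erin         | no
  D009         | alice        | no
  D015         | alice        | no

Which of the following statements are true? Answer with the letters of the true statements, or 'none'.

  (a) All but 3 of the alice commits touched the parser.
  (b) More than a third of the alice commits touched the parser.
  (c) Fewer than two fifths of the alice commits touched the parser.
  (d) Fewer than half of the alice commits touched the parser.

|A| = 18, |A ∩ B| = 5, |A ∖ B| = 13.
(a) |A ∖ B| = 3: fails.
(b) |A ∩ B| / |A| > 1/3: fails.
(c) |A ∩ B| / |A| < 2/5: holds.
(d) |A ∩ B| < |A ∖ B|: holds.

(c), (d)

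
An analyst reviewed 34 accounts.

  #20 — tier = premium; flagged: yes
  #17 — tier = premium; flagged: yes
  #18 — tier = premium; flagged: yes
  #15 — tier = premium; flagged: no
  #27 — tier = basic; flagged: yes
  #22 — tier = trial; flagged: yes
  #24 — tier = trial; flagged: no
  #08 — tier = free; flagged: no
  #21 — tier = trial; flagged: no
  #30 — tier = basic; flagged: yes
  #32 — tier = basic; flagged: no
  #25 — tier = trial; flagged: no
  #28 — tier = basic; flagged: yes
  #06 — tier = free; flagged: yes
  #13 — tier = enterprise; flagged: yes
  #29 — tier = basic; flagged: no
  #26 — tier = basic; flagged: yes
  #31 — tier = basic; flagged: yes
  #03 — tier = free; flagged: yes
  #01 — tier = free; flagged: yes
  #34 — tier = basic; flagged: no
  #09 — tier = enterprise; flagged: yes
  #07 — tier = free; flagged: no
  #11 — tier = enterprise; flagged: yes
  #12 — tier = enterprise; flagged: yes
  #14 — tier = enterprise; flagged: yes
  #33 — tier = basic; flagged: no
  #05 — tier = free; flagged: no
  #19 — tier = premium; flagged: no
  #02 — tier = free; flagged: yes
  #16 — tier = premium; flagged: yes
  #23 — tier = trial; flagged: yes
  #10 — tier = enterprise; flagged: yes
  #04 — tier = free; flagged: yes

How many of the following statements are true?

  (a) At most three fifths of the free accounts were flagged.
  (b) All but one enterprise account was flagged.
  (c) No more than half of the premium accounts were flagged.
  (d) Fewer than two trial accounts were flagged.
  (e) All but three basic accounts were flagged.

0

(a) free: |A| = 8, |A ∩ B| = 5; needs |A ∩ B| / |A| ≤ 3/5 — false.
(b) enterprise: |A| = 6, |A ∩ B| = 6; needs |A ∖ B| = 1 — false.
(c) premium: |A| = 6, |A ∩ B| = 4; needs |A ∩ B| ≤ |A ∖ B| — false.
(d) trial: |A| = 5, |A ∩ B| = 2; needs |A ∩ B| < 2 — false.
(e) basic: |A| = 9, |A ∩ B| = 5; needs |A ∖ B| = 3 — false.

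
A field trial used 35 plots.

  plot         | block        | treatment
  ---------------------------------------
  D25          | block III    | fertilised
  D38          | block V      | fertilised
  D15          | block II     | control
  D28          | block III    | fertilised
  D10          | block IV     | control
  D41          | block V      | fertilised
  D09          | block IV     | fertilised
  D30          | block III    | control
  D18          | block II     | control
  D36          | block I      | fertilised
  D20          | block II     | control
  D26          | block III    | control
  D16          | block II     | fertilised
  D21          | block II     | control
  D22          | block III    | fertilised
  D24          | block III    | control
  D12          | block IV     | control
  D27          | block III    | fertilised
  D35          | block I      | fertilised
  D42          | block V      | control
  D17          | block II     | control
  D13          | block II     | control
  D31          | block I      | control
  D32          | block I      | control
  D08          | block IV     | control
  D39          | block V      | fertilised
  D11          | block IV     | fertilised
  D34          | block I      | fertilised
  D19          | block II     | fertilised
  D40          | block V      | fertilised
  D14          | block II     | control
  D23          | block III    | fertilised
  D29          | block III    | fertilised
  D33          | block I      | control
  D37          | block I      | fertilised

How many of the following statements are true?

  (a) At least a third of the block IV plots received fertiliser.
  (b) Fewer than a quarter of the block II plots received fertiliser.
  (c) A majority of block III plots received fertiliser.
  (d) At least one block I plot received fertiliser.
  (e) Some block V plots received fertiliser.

(a) block IV: |A| = 5, |A ∩ B| = 2; needs |A ∩ B| / |A| ≥ 1/3 — true.
(b) block II: |A| = 9, |A ∩ B| = 2; needs |A ∩ B| / |A| < 1/4 — true.
(c) block III: |A| = 9, |A ∩ B| = 6; needs |A ∩ B| > |A ∖ B| — true.
(d) block I: |A| = 7, |A ∩ B| = 4; needs A ∩ B ≠ ∅ (|A ∩ B| ≥ 1) — true.
(e) block V: |A| = 5, |A ∩ B| = 4; needs A ∩ B ≠ ∅ (|A ∩ B| ≥ 1) — true.

5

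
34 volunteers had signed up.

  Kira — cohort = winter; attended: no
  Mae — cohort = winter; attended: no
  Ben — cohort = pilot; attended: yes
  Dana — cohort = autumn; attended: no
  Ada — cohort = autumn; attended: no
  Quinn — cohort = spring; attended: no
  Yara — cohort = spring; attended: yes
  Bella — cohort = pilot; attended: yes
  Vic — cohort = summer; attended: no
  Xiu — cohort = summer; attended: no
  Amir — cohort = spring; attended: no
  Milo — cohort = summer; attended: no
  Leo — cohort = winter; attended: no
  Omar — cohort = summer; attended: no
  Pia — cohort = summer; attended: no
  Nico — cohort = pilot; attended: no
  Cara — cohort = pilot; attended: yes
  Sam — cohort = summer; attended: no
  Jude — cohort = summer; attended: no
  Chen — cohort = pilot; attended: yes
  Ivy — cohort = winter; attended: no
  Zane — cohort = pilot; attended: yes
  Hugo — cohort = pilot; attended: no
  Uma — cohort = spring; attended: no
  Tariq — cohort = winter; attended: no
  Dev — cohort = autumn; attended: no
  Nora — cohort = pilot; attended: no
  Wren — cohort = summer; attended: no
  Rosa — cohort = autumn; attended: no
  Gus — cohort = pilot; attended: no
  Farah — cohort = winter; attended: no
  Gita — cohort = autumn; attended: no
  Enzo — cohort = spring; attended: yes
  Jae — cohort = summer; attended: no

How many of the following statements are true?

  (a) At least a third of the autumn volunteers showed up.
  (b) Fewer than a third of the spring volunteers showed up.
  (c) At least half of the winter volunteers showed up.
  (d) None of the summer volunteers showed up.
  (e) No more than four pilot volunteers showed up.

(a) autumn: |A| = 5, |A ∩ B| = 0; needs |A ∩ B| / |A| ≥ 1/3 — false.
(b) spring: |A| = 5, |A ∩ B| = 2; needs |A ∩ B| / |A| < 1/3 — false.
(c) winter: |A| = 6, |A ∩ B| = 0; needs |A ∩ B| ≥ |A ∖ B| — false.
(d) summer: |A| = 9, |A ∩ B| = 0; needs A ∩ B = ∅ (|A ∩ B| = 0) — true.
(e) pilot: |A| = 9, |A ∩ B| = 5; needs |A ∩ B| ≤ 4 — false.

1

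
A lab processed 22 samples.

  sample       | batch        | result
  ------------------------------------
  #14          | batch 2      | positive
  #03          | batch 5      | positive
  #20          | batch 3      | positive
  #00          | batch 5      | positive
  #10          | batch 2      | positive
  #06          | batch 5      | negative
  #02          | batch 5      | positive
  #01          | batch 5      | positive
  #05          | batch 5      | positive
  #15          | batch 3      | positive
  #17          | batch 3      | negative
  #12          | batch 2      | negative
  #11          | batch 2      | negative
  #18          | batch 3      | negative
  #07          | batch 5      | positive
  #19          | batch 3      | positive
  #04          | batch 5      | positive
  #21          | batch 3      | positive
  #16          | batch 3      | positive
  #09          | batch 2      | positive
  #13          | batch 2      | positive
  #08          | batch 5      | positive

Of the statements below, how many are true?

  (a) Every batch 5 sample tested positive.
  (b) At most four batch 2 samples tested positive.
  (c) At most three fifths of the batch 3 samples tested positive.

1

(a) batch 5: |A| = 9, |A ∩ B| = 8; needs A ⊆ B, i.e. every element of A is in B (|A ∖ B| = 0) — false.
(b) batch 2: |A| = 6, |A ∩ B| = 4; needs |A ∩ B| ≤ 4 — true.
(c) batch 3: |A| = 7, |A ∩ B| = 5; needs |A ∩ B| / |A| ≤ 3/5 — false.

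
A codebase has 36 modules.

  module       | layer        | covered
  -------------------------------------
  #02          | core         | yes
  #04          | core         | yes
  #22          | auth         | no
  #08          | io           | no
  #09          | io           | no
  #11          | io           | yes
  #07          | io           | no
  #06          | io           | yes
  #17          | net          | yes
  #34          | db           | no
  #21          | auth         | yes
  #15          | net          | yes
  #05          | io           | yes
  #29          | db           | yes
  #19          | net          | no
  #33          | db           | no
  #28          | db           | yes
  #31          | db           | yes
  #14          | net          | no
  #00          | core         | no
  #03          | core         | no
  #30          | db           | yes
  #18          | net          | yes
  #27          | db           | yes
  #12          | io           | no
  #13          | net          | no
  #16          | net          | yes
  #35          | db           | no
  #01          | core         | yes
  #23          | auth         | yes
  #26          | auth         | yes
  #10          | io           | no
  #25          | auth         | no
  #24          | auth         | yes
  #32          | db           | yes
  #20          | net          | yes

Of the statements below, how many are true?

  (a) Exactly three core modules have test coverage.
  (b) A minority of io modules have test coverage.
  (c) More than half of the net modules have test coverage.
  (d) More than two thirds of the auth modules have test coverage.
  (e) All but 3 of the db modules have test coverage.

4

(a) core: |A| = 5, |A ∩ B| = 3; needs |A ∩ B| = 3 — true.
(b) io: |A| = 8, |A ∩ B| = 3; needs |A ∩ B| < |A ∖ B| — true.
(c) net: |A| = 8, |A ∩ B| = 5; needs |A ∩ B| > |A ∖ B| — true.
(d) auth: |A| = 6, |A ∩ B| = 4; needs |A ∩ B| / |A| > 2/3 — false.
(e) db: |A| = 9, |A ∩ B| = 6; needs |A ∖ B| = 3 — true.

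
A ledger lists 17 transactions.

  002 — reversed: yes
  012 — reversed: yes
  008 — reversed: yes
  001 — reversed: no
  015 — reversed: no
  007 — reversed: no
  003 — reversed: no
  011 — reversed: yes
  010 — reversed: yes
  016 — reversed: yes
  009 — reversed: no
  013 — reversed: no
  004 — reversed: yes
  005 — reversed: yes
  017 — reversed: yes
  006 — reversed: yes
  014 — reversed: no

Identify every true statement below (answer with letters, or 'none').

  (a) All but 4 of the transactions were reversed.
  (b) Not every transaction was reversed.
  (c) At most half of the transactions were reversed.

(b)

|A| = 17, |A ∩ B| = 10, |A ∖ B| = 7.
(a) |A ∖ B| = 4: fails.
(b) A ⊄ B (|A ∖ B| ≥ 1): holds.
(c) |A ∩ B| ≤ |A ∖ B|: fails.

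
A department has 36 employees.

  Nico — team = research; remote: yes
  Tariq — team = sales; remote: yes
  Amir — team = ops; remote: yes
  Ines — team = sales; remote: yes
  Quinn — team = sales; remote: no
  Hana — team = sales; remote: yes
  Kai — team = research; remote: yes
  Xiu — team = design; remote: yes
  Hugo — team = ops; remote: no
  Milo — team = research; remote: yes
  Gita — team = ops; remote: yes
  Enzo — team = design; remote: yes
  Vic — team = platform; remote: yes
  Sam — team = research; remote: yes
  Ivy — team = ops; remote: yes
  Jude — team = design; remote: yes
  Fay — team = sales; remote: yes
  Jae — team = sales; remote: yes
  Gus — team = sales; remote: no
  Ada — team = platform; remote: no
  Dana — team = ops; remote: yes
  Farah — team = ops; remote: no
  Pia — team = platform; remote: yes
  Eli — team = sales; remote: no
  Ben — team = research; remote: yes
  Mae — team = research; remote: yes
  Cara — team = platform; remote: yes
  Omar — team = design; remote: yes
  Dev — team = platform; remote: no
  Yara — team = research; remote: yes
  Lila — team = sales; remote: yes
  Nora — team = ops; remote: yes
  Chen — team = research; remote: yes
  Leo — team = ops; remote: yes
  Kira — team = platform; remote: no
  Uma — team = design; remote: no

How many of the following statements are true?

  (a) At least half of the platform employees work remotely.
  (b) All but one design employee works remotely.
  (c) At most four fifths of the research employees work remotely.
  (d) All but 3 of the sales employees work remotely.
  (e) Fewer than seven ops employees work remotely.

4

(a) platform: |A| = 6, |A ∩ B| = 3; needs |A ∩ B| ≥ |A ∖ B| — true.
(b) design: |A| = 5, |A ∩ B| = 4; needs |A ∖ B| = 1 — true.
(c) research: |A| = 8, |A ∩ B| = 8; needs |A ∩ B| / |A| ≤ 4/5 — false.
(d) sales: |A| = 9, |A ∩ B| = 6; needs |A ∖ B| = 3 — true.
(e) ops: |A| = 8, |A ∩ B| = 6; needs |A ∩ B| < 7 — true.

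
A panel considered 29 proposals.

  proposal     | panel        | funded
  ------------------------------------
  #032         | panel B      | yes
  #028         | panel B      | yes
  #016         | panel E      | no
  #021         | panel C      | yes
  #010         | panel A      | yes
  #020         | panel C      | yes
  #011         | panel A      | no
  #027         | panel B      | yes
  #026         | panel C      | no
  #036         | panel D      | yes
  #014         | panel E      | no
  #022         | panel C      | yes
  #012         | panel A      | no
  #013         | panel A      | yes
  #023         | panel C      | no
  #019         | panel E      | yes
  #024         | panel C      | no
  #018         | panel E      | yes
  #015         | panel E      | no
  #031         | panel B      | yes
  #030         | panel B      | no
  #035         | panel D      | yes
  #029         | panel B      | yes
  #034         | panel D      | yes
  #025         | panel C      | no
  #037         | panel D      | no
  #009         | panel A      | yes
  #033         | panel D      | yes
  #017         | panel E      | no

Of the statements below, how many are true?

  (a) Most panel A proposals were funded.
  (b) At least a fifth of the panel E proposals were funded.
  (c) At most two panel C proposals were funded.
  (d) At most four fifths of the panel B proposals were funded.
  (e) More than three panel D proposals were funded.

3

(a) panel A: |A| = 5, |A ∩ B| = 3; needs |A ∩ B| > |A ∖ B| — true.
(b) panel E: |A| = 6, |A ∩ B| = 2; needs |A ∩ B| / |A| ≥ 1/5 — true.
(c) panel C: |A| = 7, |A ∩ B| = 3; needs |A ∩ B| ≤ 2 — false.
(d) panel B: |A| = 6, |A ∩ B| = 5; needs |A ∩ B| / |A| ≤ 4/5 — false.
(e) panel D: |A| = 5, |A ∩ B| = 4; needs |A ∩ B| > 3 — true.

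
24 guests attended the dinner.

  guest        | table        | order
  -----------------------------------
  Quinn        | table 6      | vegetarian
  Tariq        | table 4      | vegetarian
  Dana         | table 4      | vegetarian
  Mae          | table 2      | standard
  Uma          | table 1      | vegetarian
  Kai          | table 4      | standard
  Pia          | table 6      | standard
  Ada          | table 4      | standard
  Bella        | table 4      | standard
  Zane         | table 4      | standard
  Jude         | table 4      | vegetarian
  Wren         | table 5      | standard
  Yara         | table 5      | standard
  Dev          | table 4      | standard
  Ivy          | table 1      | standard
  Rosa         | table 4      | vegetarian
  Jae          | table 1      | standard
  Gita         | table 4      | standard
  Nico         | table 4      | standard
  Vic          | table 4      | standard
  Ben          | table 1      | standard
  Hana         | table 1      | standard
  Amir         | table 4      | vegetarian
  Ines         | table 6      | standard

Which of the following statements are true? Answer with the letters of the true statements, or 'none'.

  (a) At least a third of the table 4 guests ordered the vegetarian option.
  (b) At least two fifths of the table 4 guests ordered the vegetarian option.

|A| = 13, |A ∩ B| = 5, |A ∖ B| = 8.
(a) |A ∩ B| / |A| ≥ 1/3: holds.
(b) |A ∩ B| / |A| ≥ 2/5: fails.

(a)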